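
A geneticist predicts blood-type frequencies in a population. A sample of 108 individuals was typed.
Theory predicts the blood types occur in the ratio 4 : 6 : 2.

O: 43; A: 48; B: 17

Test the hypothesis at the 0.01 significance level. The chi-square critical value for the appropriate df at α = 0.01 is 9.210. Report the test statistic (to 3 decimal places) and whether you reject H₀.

2.083; do not reject

Ratio total = 12. Expected counts: 108×4/12 = 36, 108×6/12 = 54, 108×2/12 = 18.
cat         O        E   (O−E)²/E
O          43       36     1.3611
A          48       54     0.6667
B          17       18     0.0556
Sum = 2.083
df = 2. Since 2.083 < 9.210, we do not reject H₀.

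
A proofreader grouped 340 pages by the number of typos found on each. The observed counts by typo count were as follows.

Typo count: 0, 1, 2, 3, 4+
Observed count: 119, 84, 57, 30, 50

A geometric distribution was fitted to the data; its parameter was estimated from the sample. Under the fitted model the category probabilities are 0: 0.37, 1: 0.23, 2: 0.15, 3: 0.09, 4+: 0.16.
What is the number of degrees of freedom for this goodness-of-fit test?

3

There are k = 5 categories and 1 parameter estimated from the data, so df = 5 − 1 − 1 = 3.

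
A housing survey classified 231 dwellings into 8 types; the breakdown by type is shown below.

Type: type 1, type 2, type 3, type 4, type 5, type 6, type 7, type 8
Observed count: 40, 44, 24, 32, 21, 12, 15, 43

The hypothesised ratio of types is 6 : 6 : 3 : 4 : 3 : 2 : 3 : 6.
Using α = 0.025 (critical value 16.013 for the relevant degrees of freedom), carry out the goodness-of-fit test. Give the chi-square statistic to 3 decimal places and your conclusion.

3.214; do not reject

Ratio total = 33. Expected counts: 231×6/33 = 42, 231×6/33 = 42, 231×3/33 = 21, 231×4/33 = 28, 231×3/33 = 21, 231×2/33 = 14, 231×3/33 = 21, 231×6/33 = 42.
type 1: (40 − 42)²/42 = 4/42 = 0.0952
type 2: (44 − 42)²/42 = 4/42 = 0.0952
type 3: (24 − 21)²/21 = 9/21 = 0.4286
type 4: (32 − 28)²/28 = 16/28 = 0.5714
type 5: (21 − 21)²/21 = 0/21 = 0.0000
type 6: (12 − 14)²/14 = 4/14 = 0.2857
type 7: (15 − 21)²/21 = 36/21 = 1.7143
type 8: (43 − 42)²/42 = 1/42 = 0.0238
Sum = 3.214
df = 7. Since 3.214 < 16.013, we do not reject H₀.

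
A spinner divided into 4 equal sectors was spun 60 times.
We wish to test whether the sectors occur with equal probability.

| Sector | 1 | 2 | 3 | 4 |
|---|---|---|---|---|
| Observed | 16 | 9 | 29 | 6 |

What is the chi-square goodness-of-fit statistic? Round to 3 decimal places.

20.933

Under H₀ each category has probability 1/4, so each expected count is 60/4 = 15.
1: (16 − 15)²/15 = 1/15 = 0.0667
2: (9 − 15)²/15 = 36/15 = 2.4000
3: (29 − 15)²/15 = 196/15 = 13.0667
4: (6 − 15)²/15 = 81/15 = 5.4000
Sum = 20.933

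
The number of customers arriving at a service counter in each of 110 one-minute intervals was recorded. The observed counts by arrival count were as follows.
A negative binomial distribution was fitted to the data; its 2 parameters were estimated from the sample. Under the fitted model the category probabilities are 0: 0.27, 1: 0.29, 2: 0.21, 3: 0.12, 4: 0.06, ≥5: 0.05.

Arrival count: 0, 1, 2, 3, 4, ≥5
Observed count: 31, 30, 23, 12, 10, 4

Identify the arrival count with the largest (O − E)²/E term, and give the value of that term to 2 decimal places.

Expected counts E_i = n·p_i: 110×0.27 = 29.7, 110×0.29 = 31.9, 110×0.21 = 23.1, 110×0.12 = 13.2, 110×0.06 = 6.6, 110×0.05 = 5.5.
0: (31 − 29.7)²/29.7 = 1.69/29.7 = 0.057
1: (30 − 31.9)²/31.9 = 3.61/31.9 = 0.113
2: (23 − 23.1)²/23.1 = 0.01/23.1 = 0.000
3: (12 − 13.2)²/13.2 = 1.44/13.2 = 0.109
4: (10 − 6.6)²/6.6 = 11.56/6.6 = 1.752
≥5: (4 − 5.5)²/5.5 = 2.25/5.5 = 0.409
The largest term is for 4: 1.75.

4, 1.75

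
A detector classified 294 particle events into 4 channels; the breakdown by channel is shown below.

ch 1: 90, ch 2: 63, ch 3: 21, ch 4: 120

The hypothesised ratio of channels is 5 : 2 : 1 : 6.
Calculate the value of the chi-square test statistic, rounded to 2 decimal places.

Ratio total = 14. Expected counts: 294×5/14 = 105, 294×2/14 = 42, 294×1/14 = 21, 294×6/14 = 126.
ch 1: (90 − 105)²/105 = 225/105 = 2.143
ch 2: (63 − 42)²/42 = 441/42 = 10.500
ch 3: (21 − 21)²/21 = 0/21 = 0.000
ch 4: (120 − 126)²/126 = 36/126 = 0.286
Sum = 12.93

12.93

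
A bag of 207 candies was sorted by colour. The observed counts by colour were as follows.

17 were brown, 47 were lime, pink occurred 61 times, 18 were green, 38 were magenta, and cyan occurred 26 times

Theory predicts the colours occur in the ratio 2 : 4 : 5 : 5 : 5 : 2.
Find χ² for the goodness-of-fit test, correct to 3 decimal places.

29.950

Ratio total = 23. Expected counts: 207×2/23 = 18, 207×4/23 = 36, 207×5/23 = 45, 207×5/23 = 45, 207×5/23 = 45, 207×2/23 = 18.
cat          O        E   (O−E)²/E
brown       17       18     0.0556
lime        47       36     3.3611
pink        61       45     5.6889
green       18       45    16.2000
magenta     38       45     1.0889
cyan        26       18     3.5556
Sum = 29.950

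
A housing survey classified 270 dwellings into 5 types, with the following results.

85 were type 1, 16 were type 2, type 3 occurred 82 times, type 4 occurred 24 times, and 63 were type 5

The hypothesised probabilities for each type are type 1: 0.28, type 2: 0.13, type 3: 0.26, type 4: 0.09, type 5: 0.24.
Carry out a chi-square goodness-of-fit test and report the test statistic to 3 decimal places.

13.599

Expected counts E_i = n·p_i: 270×0.28 = 75.6, 270×0.13 = 35.1, 270×0.26 = 70.2, 270×0.09 = 24.3, 270×0.24 = 64.8.
cat         O        E   (O−E)²/E
type 1     85     75.6     1.1688
type 2     16     35.1    10.3934
type 3     82     70.2     1.9835
type 4     24     24.3     0.0037
type 5     63     64.8     0.0500
Sum = 13.599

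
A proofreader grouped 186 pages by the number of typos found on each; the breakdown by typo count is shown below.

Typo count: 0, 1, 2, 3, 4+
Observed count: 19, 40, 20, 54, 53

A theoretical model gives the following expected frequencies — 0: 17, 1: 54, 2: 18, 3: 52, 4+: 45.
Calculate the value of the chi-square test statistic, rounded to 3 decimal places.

0: (19 − 17)²/17 = 4/17 = 0.2353
1: (40 − 54)²/54 = 196/54 = 3.6296
2: (20 − 18)²/18 = 4/18 = 0.2222
3: (54 − 52)²/52 = 4/52 = 0.0769
4+: (53 − 45)²/45 = 64/45 = 1.4222
Sum = 5.586

5.586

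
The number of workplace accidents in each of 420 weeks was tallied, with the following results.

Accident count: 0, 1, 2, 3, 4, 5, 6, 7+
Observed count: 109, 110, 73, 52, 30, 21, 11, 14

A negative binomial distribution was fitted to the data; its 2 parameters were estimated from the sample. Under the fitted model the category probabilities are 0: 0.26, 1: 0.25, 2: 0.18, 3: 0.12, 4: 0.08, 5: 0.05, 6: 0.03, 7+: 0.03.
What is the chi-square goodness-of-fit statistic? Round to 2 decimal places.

Expected counts E_i = n·p_i: 420×0.26 = 109.2, 420×0.25 = 105, 420×0.18 = 75.6, 420×0.12 = 50.4, 420×0.08 = 33.6, 420×0.05 = 21, 420×0.03 = 12.6, 420×0.03 = 12.6.
0: (109 − 109.2)²/109.2 = 0.04/109.2 = 0.000
1: (110 − 105)²/105 = 25/105 = 0.238
2: (73 − 75.6)²/75.6 = 6.76/75.6 = 0.089
3: (52 − 50.4)²/50.4 = 2.56/50.4 = 0.051
4: (30 − 33.6)²/33.6 = 12.96/33.6 = 0.386
5: (21 − 21)²/21 = 0/21 = 0.000
6: (11 − 12.6)²/12.6 = 2.56/12.6 = 0.203
7+: (14 − 12.6)²/12.6 = 1.96/12.6 = 0.156
Sum = 1.12

1.12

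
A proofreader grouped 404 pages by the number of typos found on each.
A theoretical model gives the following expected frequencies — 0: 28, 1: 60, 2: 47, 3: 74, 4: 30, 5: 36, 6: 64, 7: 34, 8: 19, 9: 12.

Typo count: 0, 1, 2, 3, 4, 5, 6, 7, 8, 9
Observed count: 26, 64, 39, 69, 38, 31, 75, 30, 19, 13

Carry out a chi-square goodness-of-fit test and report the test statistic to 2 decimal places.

7.38

0: (26 − 28)²/28 = 4/28 = 0.143
1: (64 − 60)²/60 = 16/60 = 0.267
2: (39 − 47)²/47 = 64/47 = 1.362
3: (69 − 74)²/74 = 25/74 = 0.338
4: (38 − 30)²/30 = 64/30 = 2.133
5: (31 − 36)²/36 = 25/36 = 0.694
6: (75 − 64)²/64 = 121/64 = 1.891
7: (30 − 34)²/34 = 16/34 = 0.471
8: (19 − 19)²/19 = 0/19 = 0.000
9: (13 − 12)²/12 = 1/12 = 0.083
Sum = 7.38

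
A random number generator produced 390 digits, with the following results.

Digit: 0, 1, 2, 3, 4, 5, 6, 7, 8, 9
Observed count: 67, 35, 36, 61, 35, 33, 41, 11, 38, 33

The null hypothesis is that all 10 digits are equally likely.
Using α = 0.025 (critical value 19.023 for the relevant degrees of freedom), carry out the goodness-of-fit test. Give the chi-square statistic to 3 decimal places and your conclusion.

55.641; reject

Under H₀ each category has probability 1/10, so each expected count is 390/10 = 39.
0: (67 − 39)²/39 = 784/39 = 20.1026
1: (35 − 39)²/39 = 16/39 = 0.4103
2: (36 − 39)²/39 = 9/39 = 0.2308
3: (61 − 39)²/39 = 484/39 = 12.4103
4: (35 − 39)²/39 = 16/39 = 0.4103
5: (33 − 39)²/39 = 36/39 = 0.9231
6: (41 − 39)²/39 = 4/39 = 0.1026
7: (11 − 39)²/39 = 784/39 = 20.1026
8: (38 − 39)²/39 = 1/39 = 0.0256
9: (33 − 39)²/39 = 36/39 = 0.9231
Sum = 55.641
df = 9. Since 55.641 > 19.023, we reject H₀.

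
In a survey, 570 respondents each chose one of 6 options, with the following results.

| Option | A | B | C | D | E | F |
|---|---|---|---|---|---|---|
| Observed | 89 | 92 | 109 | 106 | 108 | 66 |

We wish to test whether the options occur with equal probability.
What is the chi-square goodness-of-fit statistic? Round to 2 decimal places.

Under H₀ each category has probability 1/6, so each expected count is 570/6 = 95.
χ² = (89−95)²/95 + (92−95)²/95 + (109−95)²/95 + (106−95)²/95 + (108−95)²/95 + (66−95)²/95
   = 0.379 + 0.095 + 2.063 + 1.274 + 1.779 + 8.853
Sum = 14.44

14.44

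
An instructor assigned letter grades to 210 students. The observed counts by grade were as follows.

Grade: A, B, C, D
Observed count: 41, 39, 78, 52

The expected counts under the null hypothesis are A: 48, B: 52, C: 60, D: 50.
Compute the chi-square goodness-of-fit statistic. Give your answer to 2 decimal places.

cat         O        E   (O−E)²/E
A          41       48      1.021
B          39       52      3.250
C          78       60      5.400
D          52       50      0.080
Sum = 9.75

9.75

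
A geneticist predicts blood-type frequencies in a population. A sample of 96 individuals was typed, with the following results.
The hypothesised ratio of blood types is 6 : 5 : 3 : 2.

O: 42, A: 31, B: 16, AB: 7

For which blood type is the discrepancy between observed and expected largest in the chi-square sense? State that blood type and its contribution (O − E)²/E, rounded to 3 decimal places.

AB, 2.083

Ratio total = 16. Expected counts: 96×6/16 = 36, 96×5/16 = 30, 96×3/16 = 18, 96×2/16 = 12.
cat         O        E   (O−E)²/E
O          42       36     1.0000
A          31       30     0.0333
B          16       18     0.2222
AB          7       12     2.0833
The largest term is for AB: 2.083.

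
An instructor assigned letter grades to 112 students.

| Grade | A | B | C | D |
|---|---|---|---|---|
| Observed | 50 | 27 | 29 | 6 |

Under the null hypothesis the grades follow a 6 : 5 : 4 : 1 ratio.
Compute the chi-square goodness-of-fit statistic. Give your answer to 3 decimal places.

3.531

Ratio total = 16. Expected counts: 112×6/16 = 42, 112×5/16 = 35, 112×4/16 = 28, 112×1/16 = 7.
A: (50 − 42)²/42 = 64/42 = 1.5238
B: (27 − 35)²/35 = 64/35 = 1.8286
C: (29 − 28)²/28 = 1/28 = 0.0357
D: (6 − 7)²/7 = 1/7 = 0.1429
Sum = 3.531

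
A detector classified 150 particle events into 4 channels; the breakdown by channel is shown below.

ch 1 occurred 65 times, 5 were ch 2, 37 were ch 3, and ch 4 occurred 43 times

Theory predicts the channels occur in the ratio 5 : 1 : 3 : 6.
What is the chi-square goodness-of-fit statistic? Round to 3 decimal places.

Ratio total = 15. Expected counts: 150×5/15 = 50, 150×1/15 = 10, 150×3/15 = 30, 150×6/15 = 60.
χ² = (65−50)²/50 + (5−10)²/10 + (37−30)²/30 + (43−60)²/60
   = 4.5000 + 2.5000 + 1.6333 + 4.8167
Sum = 13.450

13.450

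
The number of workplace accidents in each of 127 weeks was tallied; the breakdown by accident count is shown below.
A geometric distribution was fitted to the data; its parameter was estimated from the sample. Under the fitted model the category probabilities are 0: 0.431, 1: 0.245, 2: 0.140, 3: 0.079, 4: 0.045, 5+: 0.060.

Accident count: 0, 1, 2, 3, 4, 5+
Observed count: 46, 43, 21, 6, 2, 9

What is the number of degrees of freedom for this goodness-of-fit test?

4

There are k = 6 categories and 1 parameter estimated from the data, so df = 6 − 1 − 1 = 4.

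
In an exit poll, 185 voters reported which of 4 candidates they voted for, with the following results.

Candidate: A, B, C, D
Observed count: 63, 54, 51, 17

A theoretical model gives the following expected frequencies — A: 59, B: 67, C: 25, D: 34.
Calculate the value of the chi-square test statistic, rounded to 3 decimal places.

A: (63 − 59)²/59 = 16/59 = 0.2712
B: (54 − 67)²/67 = 169/67 = 2.5224
C: (51 − 25)²/25 = 676/25 = 27.0400
D: (17 − 34)²/34 = 289/34 = 8.5000
Sum = 38.334

38.334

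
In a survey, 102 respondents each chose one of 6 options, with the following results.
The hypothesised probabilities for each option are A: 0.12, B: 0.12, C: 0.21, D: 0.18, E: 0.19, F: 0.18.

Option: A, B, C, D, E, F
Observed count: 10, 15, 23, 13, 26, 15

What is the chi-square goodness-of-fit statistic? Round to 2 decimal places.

5.59

Expected counts E_i = n·p_i: 102×0.12 = 12.24, 102×0.12 = 12.24, 102×0.21 = 21.42, 102×0.18 = 18.36, 102×0.19 = 19.38, 102×0.18 = 18.36.
A: (10 − 12.24)²/12.24 = 5.0176/12.24 = 0.410
B: (15 − 12.24)²/12.24 = 7.6176/12.24 = 0.622
C: (23 − 21.42)²/21.42 = 2.4964/21.42 = 0.117
D: (13 − 18.36)²/18.36 = 28.7296/18.36 = 1.565
E: (26 − 19.38)²/19.38 = 43.8244/19.38 = 2.261
F: (15 − 18.36)²/18.36 = 11.2896/18.36 = 0.615
Sum = 5.59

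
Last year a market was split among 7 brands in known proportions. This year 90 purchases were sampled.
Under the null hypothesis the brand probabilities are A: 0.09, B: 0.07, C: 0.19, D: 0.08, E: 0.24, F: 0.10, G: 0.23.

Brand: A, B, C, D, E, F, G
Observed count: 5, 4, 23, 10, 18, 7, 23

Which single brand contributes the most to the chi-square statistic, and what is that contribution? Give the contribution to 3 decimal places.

C, 2.036

Expected counts E_i = n·p_i: 90×0.09 = 8.1, 90×0.07 = 6.3, 90×0.19 = 17.1, 90×0.08 = 7.2, 90×0.24 = 21.6, 90×0.10 = 9, 90×0.23 = 20.7.
A: (5 − 8.1)²/8.1 = 9.61/8.1 = 1.1864
B: (4 − 6.3)²/6.3 = 5.29/6.3 = 0.8397
C: (23 − 17.1)²/17.1 = 34.81/17.1 = 2.0357
D: (10 − 7.2)²/7.2 = 7.84/7.2 = 1.0889
E: (18 − 21.6)²/21.6 = 12.96/21.6 = 0.6000
F: (7 − 9)²/9 = 4/9 = 0.4444
G: (23 − 20.7)²/20.7 = 5.29/20.7 = 0.2556
The largest term is for C: 2.036.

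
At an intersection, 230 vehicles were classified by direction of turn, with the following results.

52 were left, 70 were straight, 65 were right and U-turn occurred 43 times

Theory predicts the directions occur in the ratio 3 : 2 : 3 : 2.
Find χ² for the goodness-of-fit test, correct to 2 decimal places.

17.14

Ratio total = 10. Expected counts: 230×3/10 = 69, 230×2/10 = 46, 230×3/10 = 69, 230×2/10 = 46.
cat           O        E   (O−E)²/E
left         52       69      4.188
straight     70       46     12.522
right        65       69      0.232
U-turn       43       46      0.196
Sum = 17.14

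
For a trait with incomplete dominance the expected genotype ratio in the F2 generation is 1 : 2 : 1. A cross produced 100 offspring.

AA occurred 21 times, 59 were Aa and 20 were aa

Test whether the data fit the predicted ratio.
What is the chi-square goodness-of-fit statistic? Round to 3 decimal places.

Ratio total = 4. Expected counts: 100×1/4 = 25, 100×2/4 = 50, 100×1/4 = 25.
AA: (21 − 25)²/25 = 16/25 = 0.6400
Aa: (59 − 50)²/50 = 81/50 = 1.6200
aa: (20 − 25)²/25 = 25/25 = 1.0000
Sum = 3.260

3.260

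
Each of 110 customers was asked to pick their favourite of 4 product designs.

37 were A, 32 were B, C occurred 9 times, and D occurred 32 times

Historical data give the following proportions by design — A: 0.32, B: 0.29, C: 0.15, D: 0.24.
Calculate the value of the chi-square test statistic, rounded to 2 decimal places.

Expected counts E_i = n·p_i: 110×0.32 = 35.2, 110×0.29 = 31.9, 110×0.15 = 16.5, 110×0.24 = 26.4.
χ² = (37−35.2)²/35.2 + (32−31.9)²/31.9 + (9−16.5)²/16.5 + (32−26.4)²/26.4
   = 0.092 + 0.000 + 3.409 + 1.188
Sum = 4.69

4.69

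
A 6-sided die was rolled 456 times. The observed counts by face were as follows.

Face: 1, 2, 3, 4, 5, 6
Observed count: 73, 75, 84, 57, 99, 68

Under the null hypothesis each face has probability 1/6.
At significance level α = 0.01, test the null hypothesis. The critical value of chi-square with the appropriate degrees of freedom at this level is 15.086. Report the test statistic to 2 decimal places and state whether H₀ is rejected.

13.53; do not reject

Expected count for each of the 6 categories: 456/6 = 76.
cat         O        E   (O−E)²/E
1          73       76      0.118
2          75       76      0.013
3          84       76      0.842
4          57       76      4.750
5          99       76      6.961
6          68       76      0.842
Sum = 13.53
df = 5. Since 13.53 < 15.086, we do not reject H₀.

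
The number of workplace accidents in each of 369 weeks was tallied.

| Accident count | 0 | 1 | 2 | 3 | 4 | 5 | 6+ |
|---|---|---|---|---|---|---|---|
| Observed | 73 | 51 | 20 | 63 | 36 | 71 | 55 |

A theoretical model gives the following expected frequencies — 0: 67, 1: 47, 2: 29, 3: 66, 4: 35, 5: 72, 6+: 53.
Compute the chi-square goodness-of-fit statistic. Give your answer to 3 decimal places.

χ² = (73−67)²/67 + (51−47)²/47 + (20−29)²/29 + (63−66)²/66 + (36−35)²/35 + (71−72)²/72 + (55−53)²/53
   = 0.5373 + 0.3404 + 2.7931 + 0.1364 + 0.0286 + 0.0139 + 0.0755
Sum = 3.925

3.925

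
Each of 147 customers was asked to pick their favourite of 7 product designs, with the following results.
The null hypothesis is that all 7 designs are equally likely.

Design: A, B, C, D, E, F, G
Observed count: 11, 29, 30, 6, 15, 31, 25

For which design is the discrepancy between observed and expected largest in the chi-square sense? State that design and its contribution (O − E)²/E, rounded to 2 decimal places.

Expected count for each of the 7 categories: 147/7 = 21.
A: (11 − 21)²/21 = 100/21 = 4.762
B: (29 − 21)²/21 = 64/21 = 3.048
C: (30 − 21)²/21 = 81/21 = 3.857
D: (6 − 21)²/21 = 225/21 = 10.714
E: (15 − 21)²/21 = 36/21 = 1.714
F: (31 − 21)²/21 = 100/21 = 4.762
G: (25 − 21)²/21 = 16/21 = 0.762
The largest term is for D: 10.71.

D, 10.71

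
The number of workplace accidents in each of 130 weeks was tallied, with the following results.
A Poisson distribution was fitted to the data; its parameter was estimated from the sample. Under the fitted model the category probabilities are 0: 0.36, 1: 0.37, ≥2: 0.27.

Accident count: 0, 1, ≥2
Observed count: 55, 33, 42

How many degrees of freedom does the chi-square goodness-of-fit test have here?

There are k = 3 categories and 1 parameter estimated from the data, so df = 3 − 1 − 1 = 1.

1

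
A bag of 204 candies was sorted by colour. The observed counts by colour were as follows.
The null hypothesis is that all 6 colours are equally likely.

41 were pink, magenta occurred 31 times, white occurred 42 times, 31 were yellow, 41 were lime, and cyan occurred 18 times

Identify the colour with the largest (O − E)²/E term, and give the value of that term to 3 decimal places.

Under H₀ each category has probability 1/6, so each expected count is 204/6 = 34.
cat          O        E   (O−E)²/E
pink        41       34     1.4412
magenta     31       34     0.2647
white       42       34     1.8824
yellow      31       34     0.2647
lime        41       34     1.4412
cyan        18       34     7.5294
The largest term is for cyan: 7.529.

cyan, 7.529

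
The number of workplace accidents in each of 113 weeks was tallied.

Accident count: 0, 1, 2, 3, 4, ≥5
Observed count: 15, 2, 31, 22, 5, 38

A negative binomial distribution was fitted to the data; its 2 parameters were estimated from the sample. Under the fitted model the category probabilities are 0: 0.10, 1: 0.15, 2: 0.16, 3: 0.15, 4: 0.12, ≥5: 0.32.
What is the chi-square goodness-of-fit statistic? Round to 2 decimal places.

30.63

Expected counts E_i = n·p_i: 113×0.10 = 11.3, 113×0.15 = 16.95, 113×0.16 = 18.08, 113×0.15 = 16.95, 113×0.12 = 13.56, 113×0.32 = 36.16.
cat         O        E   (O−E)²/E
0          15     11.3      1.212
1           2    16.95     13.186
2          31    18.08      9.233
3          22    16.95      1.505
4           5    13.56      5.404
≥5         38    36.16      0.094
Sum = 30.63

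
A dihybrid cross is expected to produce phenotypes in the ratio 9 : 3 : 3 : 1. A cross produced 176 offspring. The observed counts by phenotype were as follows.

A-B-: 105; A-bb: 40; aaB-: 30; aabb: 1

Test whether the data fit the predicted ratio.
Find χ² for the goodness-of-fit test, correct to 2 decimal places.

11.21

Ratio total = 16. Expected counts: 176×9/16 = 99, 176×3/16 = 33, 176×3/16 = 33, 176×1/16 = 11.
χ² = (105−99)²/99 + (40−33)²/33 + (30−33)²/33 + (1−11)²/11
   = 0.364 + 1.485 + 0.273 + 9.091
Sum = 11.21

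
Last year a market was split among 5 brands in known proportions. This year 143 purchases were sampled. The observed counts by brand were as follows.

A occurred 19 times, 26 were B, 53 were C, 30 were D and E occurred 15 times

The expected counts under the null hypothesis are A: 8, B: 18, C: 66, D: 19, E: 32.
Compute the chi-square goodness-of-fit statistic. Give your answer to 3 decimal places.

cat         O        E   (O−E)²/E
A          19        8    15.1250
B          26       18     3.5556
C          53       66     2.5606
D          30       19     6.3684
E          15       32     9.0313
Sum = 36.641

36.641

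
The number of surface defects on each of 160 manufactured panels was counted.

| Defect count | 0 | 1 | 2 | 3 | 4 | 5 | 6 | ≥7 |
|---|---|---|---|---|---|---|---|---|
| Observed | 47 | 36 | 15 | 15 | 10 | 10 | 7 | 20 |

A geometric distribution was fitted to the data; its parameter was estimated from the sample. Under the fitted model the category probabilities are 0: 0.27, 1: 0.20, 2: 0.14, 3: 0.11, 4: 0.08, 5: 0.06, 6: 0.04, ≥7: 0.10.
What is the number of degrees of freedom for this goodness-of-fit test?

6

There are k = 8 categories and 1 parameter estimated from the data, so df = 8 − 1 − 1 = 6.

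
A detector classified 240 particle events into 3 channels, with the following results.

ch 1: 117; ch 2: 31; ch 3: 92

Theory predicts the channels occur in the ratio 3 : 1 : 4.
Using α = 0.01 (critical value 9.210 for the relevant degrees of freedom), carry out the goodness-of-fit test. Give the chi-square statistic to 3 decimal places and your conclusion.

Ratio total = 8. Expected counts: 240×3/8 = 90, 240×1/8 = 30, 240×4/8 = 120.
χ² = (117−90)²/90 + (31−30)²/30 + (92−120)²/120
   = 8.1000 + 0.0333 + 6.5333
Sum = 14.667
df = 2. Since 14.667 > 9.210, we reject H₀.

14.667; reject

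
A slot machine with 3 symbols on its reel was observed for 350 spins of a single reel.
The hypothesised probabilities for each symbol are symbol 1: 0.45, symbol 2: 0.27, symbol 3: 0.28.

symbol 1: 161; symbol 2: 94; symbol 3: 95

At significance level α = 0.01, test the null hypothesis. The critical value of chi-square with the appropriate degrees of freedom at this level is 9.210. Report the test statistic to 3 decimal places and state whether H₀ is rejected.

Expected counts E_i = n·p_i: 350×0.45 = 157.5, 350×0.27 = 94.5, 350×0.28 = 98.
χ² = (161−157.5)²/157.5 + (94−94.5)²/94.5 + (95−98)²/98
   = 0.0778 + 0.0026 + 0.0918
Sum = 0.172
df = 2. Since 0.172 < 9.210, we do not reject H₀.

0.172; do not reject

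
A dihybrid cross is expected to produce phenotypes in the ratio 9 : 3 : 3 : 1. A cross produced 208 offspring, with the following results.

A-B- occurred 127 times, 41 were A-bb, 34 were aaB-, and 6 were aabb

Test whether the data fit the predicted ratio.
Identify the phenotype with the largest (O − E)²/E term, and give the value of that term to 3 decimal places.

aabb, 3.769

Ratio total = 16. Expected counts: 208×9/16 = 117, 208×3/16 = 39, 208×3/16 = 39, 208×1/16 = 13.
A-B-: (127 − 117)²/117 = 100/117 = 0.8547
A-bb: (41 − 39)²/39 = 4/39 = 0.1026
aaB-: (34 − 39)²/39 = 25/39 = 0.6410
aabb: (6 − 13)²/13 = 49/13 = 3.7692
The largest term is for aabb: 3.769.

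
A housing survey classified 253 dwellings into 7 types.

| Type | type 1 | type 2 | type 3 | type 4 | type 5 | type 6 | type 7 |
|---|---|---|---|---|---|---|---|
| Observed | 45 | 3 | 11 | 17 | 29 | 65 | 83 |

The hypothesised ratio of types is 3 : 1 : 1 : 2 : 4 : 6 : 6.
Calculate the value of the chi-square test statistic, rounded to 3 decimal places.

20.826

Ratio total = 23. Expected counts: 253×3/23 = 33, 253×1/23 = 11, 253×1/23 = 11, 253×2/23 = 22, 253×4/23 = 44, 253×6/23 = 66, 253×6/23 = 66.
type 1: (45 − 33)²/33 = 144/33 = 4.3636
type 2: (3 − 11)²/11 = 64/11 = 5.8182
type 3: (11 − 11)²/11 = 0/11 = 0.0000
type 4: (17 − 22)²/22 = 25/22 = 1.1364
type 5: (29 − 44)²/44 = 225/44 = 5.1136
type 6: (65 − 66)²/66 = 1/66 = 0.0152
type 7: (83 − 66)²/66 = 289/66 = 4.3788
Sum = 20.826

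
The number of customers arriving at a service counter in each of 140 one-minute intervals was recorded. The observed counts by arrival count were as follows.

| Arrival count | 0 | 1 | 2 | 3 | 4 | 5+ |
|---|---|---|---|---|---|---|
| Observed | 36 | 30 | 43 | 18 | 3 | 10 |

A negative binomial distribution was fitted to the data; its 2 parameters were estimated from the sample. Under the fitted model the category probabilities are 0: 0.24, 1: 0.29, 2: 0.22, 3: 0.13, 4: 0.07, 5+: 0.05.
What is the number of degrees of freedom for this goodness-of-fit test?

3

There are k = 6 categories and 2 parameters estimated from the data, so df = 6 − 1 − 2 = 3.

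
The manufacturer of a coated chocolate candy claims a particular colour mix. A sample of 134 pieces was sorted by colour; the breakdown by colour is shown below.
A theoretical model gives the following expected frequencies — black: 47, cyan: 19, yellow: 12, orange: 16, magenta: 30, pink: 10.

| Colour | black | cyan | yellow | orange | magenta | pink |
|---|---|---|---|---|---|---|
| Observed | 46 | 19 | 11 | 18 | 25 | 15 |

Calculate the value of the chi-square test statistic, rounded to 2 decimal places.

3.69

cat          O        E   (O−E)²/E
black       46       47      0.021
cyan        19       19      0.000
yellow      11       12      0.083
orange      18       16      0.250
magenta     25       30      0.833
pink        15       10      2.500
Sum = 3.69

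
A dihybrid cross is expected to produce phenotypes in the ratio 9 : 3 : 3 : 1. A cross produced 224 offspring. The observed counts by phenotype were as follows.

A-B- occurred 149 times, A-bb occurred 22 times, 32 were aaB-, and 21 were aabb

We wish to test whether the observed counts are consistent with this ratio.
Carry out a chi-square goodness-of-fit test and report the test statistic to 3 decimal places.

19.603

Ratio total = 16. Expected counts: 224×9/16 = 126, 224×3/16 = 42, 224×3/16 = 42, 224×1/16 = 14.
cat         O        E   (O−E)²/E
A-B-      149      126     4.1984
A-bb       22       42     9.5238
aaB-       32       42     2.3810
aabb       21       14     3.5000
Sum = 19.603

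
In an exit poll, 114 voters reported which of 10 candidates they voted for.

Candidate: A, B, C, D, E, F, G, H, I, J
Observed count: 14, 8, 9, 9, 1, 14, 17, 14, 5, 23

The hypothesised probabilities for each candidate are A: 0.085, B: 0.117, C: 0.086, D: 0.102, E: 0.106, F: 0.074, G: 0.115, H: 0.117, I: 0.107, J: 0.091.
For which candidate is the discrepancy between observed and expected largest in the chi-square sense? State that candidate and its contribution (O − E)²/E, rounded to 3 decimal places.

Expected counts E_i = n·p_i: 114×0.085 = 9.69, 114×0.117 = 13.338, 114×0.086 = 9.804, 114×0.102 = 11.628, 114×0.106 = 12.084, 114×0.074 = 8.436, 114×0.115 = 13.11, 114×0.117 = 13.338, 114×0.107 = 12.198, 114×0.091 = 10.374.
A: (14 − 9.69)²/9.69 = 18.5761/9.69 = 1.9170
B: (8 − 13.338)²/13.338 = 28.494244/13.338 = 2.1363
C: (9 − 9.804)²/9.804 = 0.646416/9.804 = 0.0659
D: (9 − 11.628)²/11.628 = 6.906384/11.628 = 0.5939
E: (1 − 12.084)²/12.084 = 122.855056/12.084 = 10.1668
F: (14 − 8.436)²/8.436 = 30.958096/8.436 = 3.6698
G: (17 − 13.11)²/13.11 = 15.1321/13.11 = 1.1542
H: (14 − 13.338)²/13.338 = 0.438244/13.338 = 0.0329
I: (5 − 12.198)²/12.198 = 51.811204/12.198 = 4.2475
J: (23 − 10.374)²/10.374 = 159.415876/10.374 = 15.3669
The largest term is for J: 15.367.

J, 15.367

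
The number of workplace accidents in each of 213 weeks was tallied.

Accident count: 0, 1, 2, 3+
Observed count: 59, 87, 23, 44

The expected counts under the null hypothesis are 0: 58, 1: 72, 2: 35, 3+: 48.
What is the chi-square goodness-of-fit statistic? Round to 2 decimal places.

cat         O        E   (O−E)²/E
0          59       58      0.017
1          87       72      3.125
2          23       35      4.114
3+         44       48      0.333
Sum = 7.59

7.59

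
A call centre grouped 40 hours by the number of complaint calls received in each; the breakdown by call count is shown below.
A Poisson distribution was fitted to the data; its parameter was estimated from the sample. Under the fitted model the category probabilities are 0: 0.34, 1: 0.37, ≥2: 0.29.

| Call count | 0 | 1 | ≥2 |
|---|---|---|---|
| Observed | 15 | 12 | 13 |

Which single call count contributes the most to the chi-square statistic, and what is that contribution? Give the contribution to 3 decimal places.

1, 0.530

Expected counts E_i = n·p_i: 40×0.34 = 13.6, 40×0.37 = 14.8, 40×0.29 = 11.6.
0: (15 − 13.6)²/13.6 = 1.96/13.6 = 0.1441
1: (12 − 14.8)²/14.8 = 7.84/14.8 = 0.5297
≥2: (13 − 11.6)²/11.6 = 1.96/11.6 = 0.1690
The largest term is for 1: 0.530.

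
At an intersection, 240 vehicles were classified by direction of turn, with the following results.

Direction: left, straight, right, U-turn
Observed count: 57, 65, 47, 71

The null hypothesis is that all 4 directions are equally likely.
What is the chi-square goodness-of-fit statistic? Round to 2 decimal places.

Under H₀ each category has probability 1/4, so each expected count is 240/4 = 60.
cat           O        E   (O−E)²/E
left         57       60      0.150
straight     65       60      0.417
right        47       60      2.817
U-turn       71       60      2.017
Sum = 5.40

5.40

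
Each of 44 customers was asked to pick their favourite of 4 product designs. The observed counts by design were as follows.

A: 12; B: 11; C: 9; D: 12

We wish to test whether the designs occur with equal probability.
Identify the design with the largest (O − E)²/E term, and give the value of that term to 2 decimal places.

Under H₀ each category has probability 1/4, so each expected count is 44/4 = 11.
cat         O        E   (O−E)²/E
A          12       11      0.091
B          11       11      0.000
C           9       11      0.364
D          12       11      0.091
The largest term is for C: 0.36.

C, 0.36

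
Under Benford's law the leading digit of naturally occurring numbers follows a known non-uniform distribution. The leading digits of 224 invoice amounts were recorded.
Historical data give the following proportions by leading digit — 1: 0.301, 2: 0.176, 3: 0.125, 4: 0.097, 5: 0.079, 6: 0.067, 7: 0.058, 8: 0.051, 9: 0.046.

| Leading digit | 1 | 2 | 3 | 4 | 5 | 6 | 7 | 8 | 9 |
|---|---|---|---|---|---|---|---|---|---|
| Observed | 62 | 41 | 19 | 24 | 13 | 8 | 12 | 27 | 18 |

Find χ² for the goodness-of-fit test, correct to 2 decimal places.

35.21

Expected counts E_i = n·p_i: 224×0.301 = 67.424, 224×0.176 = 39.424, 224×0.125 = 28, 224×0.097 = 21.728, 224×0.079 = 17.696, 224×0.067 = 15.008, 224×0.058 = 12.992, 224×0.051 = 11.424, 224×0.046 = 10.304.
1: (62 − 67.424)²/67.424 = 29.419776/67.424 = 0.436
2: (41 − 39.424)²/39.424 = 2.483776/39.424 = 0.063
3: (19 − 28)²/28 = 81/28 = 2.893
4: (24 − 21.728)²/21.728 = 5.161984/21.728 = 0.238
5: (13 − 17.696)²/17.696 = 22.052416/17.696 = 1.246
6: (8 − 15.008)²/15.008 = 49.112064/15.008 = 3.272
7: (12 − 12.992)²/12.992 = 0.984064/12.992 = 0.076
8: (27 − 11.424)²/11.424 = 242.611776/11.424 = 21.237
9: (18 − 10.304)²/10.304 = 59.228416/10.304 = 5.748
Sum = 35.21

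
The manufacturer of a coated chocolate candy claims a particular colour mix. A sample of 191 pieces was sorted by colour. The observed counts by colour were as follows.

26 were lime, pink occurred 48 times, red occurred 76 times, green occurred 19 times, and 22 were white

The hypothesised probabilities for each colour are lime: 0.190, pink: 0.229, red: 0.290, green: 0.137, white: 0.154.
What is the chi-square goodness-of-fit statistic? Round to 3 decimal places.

Expected counts E_i = n·p_i: 191×0.190 = 36.29, 191×0.229 = 43.739, 191×0.290 = 55.39, 191×0.137 = 26.167, 191×0.154 = 29.414.
lime: (26 − 36.29)²/36.29 = 105.8841/36.29 = 2.9177
pink: (48 − 43.739)²/43.739 = 18.156121/43.739 = 0.4151
red: (76 − 55.39)²/55.39 = 424.7721/55.39 = 7.6688
green: (19 − 26.167)²/26.167 = 51.365889/26.167 = 1.9630
white: (22 − 29.414)²/29.414 = 54.967396/29.414 = 1.8687
Sum = 14.833

14.833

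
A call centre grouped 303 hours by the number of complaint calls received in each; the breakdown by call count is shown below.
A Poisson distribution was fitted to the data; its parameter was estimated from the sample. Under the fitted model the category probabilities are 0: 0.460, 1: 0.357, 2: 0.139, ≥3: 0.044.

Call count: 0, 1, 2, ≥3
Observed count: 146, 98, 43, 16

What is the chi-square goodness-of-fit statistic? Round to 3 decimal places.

Expected counts E_i = n·p_i: 303×0.460 = 139.38, 303×0.357 = 108.171, 303×0.139 = 42.117, 303×0.044 = 13.332.
0: (146 − 139.38)²/139.38 = 43.8244/139.38 = 0.3144
1: (98 − 108.171)²/108.171 = 103.449241/108.171 = 0.9563
2: (43 − 42.117)²/42.117 = 0.779689/42.117 = 0.0185
≥3: (16 − 13.332)²/13.332 = 7.118224/13.332 = 0.5339
Sum = 1.823

1.823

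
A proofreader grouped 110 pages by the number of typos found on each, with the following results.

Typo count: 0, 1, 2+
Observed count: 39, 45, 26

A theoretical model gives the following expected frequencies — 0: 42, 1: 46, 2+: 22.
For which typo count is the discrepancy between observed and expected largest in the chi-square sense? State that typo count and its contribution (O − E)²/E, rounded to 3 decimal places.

0: (39 − 42)²/42 = 9/42 = 0.2143
1: (45 − 46)²/46 = 1/46 = 0.0217
2+: (26 − 22)²/22 = 16/22 = 0.7273
The largest term is for 2+: 0.727.

2+, 0.727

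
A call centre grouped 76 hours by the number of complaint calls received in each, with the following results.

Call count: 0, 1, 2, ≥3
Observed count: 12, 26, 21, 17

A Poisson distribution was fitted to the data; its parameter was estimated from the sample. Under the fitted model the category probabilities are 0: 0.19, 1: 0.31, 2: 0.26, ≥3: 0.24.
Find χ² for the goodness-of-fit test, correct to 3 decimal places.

0.827

Expected counts E_i = n·p_i: 76×0.19 = 14.44, 76×0.31 = 23.56, 76×0.26 = 19.76, 76×0.24 = 18.24.
χ² = (12−14.44)²/14.44 + (26−23.56)²/23.56 + (21−19.76)²/19.76 + (17−18.24)²/18.24
   = 0.4123 + 0.2527 + 0.0778 + 0.0843
Sum = 0.827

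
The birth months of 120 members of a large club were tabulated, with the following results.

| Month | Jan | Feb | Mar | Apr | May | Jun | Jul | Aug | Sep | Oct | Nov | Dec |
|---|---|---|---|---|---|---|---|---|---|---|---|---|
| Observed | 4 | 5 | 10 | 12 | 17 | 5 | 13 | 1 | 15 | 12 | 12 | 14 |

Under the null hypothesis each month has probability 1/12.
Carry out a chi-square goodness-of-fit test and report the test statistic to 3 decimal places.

Expected count for each of the 12 categories: 120/12 = 10.
cat         O        E   (O−E)²/E
Jan         4       10     3.6000
Feb         5       10     2.5000
Mar        10       10     0.0000
Apr        12       10     0.4000
May        17       10     4.9000
Jun         5       10     2.5000
Jul        13       10     0.9000
Aug         1       10     8.1000
Sep        15       10     2.5000
Oct        12       10     0.4000
Nov        12       10     0.4000
Dec        14       10     1.6000
Sum = 27.800

27.800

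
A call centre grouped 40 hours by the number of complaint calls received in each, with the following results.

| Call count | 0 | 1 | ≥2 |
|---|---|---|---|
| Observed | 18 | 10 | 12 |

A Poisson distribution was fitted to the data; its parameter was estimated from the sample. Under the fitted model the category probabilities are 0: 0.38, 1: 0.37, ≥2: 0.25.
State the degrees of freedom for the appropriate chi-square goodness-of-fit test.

1

There are k = 3 categories and 1 parameter estimated from the data, so df = 3 − 1 − 1 = 1.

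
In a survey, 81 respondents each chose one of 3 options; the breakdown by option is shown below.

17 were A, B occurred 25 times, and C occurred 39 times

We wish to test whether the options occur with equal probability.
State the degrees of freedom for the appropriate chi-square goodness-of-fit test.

2

There are k = 3 categories and no parameters were estimated from the data, so df = 3 − 1 = 2.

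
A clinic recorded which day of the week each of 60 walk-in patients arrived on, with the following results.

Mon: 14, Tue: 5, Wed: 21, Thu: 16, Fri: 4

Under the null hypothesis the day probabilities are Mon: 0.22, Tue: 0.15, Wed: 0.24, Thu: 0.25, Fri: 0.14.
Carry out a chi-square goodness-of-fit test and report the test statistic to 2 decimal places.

7.22

Expected counts E_i = n·p_i: 60×0.22 = 13.2, 60×0.15 = 9, 60×0.24 = 14.4, 60×0.25 = 15, 60×0.14 = 8.4.
χ² = (14−13.2)²/13.2 + (5−9)²/9 + (21−14.4)²/14.4 + (16−15)²/15 + (4−8.4)²/8.4
   = 0.048 + 1.778 + 3.025 + 0.067 + 2.305
Sum = 7.22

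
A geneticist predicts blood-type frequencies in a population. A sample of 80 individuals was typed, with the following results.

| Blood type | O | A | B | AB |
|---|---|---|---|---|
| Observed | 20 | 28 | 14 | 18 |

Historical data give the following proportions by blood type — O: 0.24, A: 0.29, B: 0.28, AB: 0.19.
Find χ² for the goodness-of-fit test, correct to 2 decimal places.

Expected counts E_i = n·p_i: 80×0.24 = 19.2, 80×0.29 = 23.2, 80×0.28 = 22.4, 80×0.19 = 15.2.
χ² = (20−19.2)²/19.2 + (28−23.2)²/23.2 + (14−22.4)²/22.4 + (18−15.2)²/15.2
   = 0.033 + 0.993 + 3.150 + 0.516
Sum = 4.69

4.69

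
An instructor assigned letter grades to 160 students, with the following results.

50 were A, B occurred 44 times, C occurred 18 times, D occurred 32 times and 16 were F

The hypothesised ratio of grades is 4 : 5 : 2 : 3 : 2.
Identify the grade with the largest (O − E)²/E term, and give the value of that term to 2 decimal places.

Ratio total = 16. Expected counts: 160×4/16 = 40, 160×5/16 = 50, 160×2/16 = 20, 160×3/16 = 30, 160×2/16 = 20.
χ² = (50−40)²/40 + (44−50)²/50 + (18−20)²/20 + (32−30)²/30 + (16−20)²/20
   = 2.500 + 0.720 + 0.200 + 0.133 + 0.800
The largest term is for A: 2.50.

A, 2.50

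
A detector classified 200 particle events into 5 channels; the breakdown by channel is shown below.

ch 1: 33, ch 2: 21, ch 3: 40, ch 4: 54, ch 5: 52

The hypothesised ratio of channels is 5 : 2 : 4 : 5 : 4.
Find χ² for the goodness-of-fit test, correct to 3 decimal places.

9.750

Ratio total = 20. Expected counts: 200×5/20 = 50, 200×2/20 = 20, 200×4/20 = 40, 200×5/20 = 50, 200×4/20 = 40.
χ² = (33−50)²/50 + (21−20)²/20 + (40−40)²/40 + (54−50)²/50 + (52−40)²/40
   = 5.7800 + 0.0500 + 0.0000 + 0.3200 + 3.6000
Sum = 9.750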